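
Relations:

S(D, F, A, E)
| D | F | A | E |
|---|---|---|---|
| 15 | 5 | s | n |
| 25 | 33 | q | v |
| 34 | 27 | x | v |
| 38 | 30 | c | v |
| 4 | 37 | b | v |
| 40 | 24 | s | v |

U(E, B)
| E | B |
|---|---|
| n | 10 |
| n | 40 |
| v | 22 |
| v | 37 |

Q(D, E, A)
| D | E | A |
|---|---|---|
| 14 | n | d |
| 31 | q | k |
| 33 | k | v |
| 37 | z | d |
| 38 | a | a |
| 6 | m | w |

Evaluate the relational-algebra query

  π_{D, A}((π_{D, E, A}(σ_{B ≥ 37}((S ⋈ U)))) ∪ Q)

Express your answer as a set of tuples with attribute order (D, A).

{(14, d), (15, s), (25, q), (31, k), (33, v), (34, x), (37, d), (38, a), (38, c), (4, b), (40, s), (6, w)}

Natural join on E: {(15, 5, s, n, 10), (15, 5, s, n, 40), (25, 33, q, v, 22), (25, 33, q, v, 37), (34, 27, x, v, 22), (34, 27, x, v, 37), (38, 30, c, v, 22), (38, 30, c, v, 37), (4, 37, b, v, 22), (4, 37, b, v, 37), (40, 24, s, v, 22), (40, 24, s, v, 37)}
Filtering on B ≥ 37 leaves {(15, 5, s, n, 40), (25, 33, q, v, 37), (34, 27, x, v, 37), (38, 30, c, v, 37), (4, 37, b, v, 37), (40, 24, s, v, 37)}.
Keep only column(s) D, E, A: {(15, n, s), (25, v, q), (34, v, x), (38, v, c), (4, v, b), (40, v, s)}
Set union of the two operands is {(14, n, d), (15, n, s), (25, v, q), (31, q, k), (33, k, v), (34, v, x), (37, z, d), (38, a, a), (38, v, c), (4, v, b), (40, v, s), (6, m, w)}.
Keep only column(s) D, A: {(14, d), (15, s), (25, q), (31, k), (33, v), (34, x), (37, d), (38, a), (38, c), (4, b), (40, s), (6, w)}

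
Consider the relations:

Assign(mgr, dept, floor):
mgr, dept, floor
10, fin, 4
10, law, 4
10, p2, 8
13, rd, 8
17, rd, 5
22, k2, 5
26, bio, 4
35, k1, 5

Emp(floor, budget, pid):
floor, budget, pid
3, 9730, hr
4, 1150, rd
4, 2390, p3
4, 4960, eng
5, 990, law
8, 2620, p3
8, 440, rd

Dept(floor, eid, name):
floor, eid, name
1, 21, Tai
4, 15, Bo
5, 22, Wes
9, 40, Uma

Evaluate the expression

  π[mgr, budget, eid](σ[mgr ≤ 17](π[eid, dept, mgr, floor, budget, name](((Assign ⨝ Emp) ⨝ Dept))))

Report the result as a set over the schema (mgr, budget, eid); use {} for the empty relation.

Natural join on floor: {(10, fin, 4, 1150, rd), (10, fin, 4, 2390, p3), (10, fin, 4, 4960, eng), (10, law, 4, 1150, rd), (10, law, 4, 2390, p3), (10, law, 4, 4960, eng), (10, p2, 8, 2620, p3), (10, p2, 8, 440, rd), (13, rd, 8, 2620, p3), (13, rd, 8, 440, rd), (17, rd, 5, 990, law), (22, k2, 5, 990, law), (26, bio, 4, 1150, rd), (26, bio, 4, 2390, p3), (26, bio, 4, 4960, eng), (35, k1, 5, 990, law)}
Natural join on floor: {(10, fin, 4, 1150, rd, 15, Bo), (10, fin, 4, 2390, p3, 15, Bo), (10, fin, 4, 4960, eng, 15, Bo), (10, law, 4, 1150, rd, 15, Bo), (10, law, 4, 2390, p3, 15, Bo), (10, law, 4, 4960, eng, 15, Bo), (17, rd, 5, 990, law, 22, Wes), (22, k2, 5, 990, law, 22, Wes), (26, bio, 4, 1150, rd, 15, Bo), (26, bio, 4, 2390, p3, 15, Bo), (26, bio, 4, 4960, eng, 15, Bo), (35, k1, 5, 990, law, 22, Wes)}
π[eid, dept, mgr, floor, budget, name]: project onto (eid, dept, mgr, floor, budget, name) → {(15, bio, 26, 4, 1150, Bo), (15, bio, 26, 4, 2390, Bo), (15, bio, 26, 4, 4960, Bo), (15, fin, 10, 4, 1150, Bo), (15, fin, 10, 4, 2390, Bo), (15, fin, 10, 4, 4960, Bo), (15, law, 10, 4, 1150, Bo), (15, law, 10, 4, 2390, Bo), (15, law, 10, 4, 4960, Bo), (22, k1, 35, 5, 990, Wes), (22, k2, 22, 5, 990, Wes), (22, rd, 17, 5, 990, Wes)}
σ[mgr ≤ 17]: keep tuples satisfying mgr ≤ 17 → {(15, fin, 10, 4, 1150, Bo), (15, fin, 10, 4, 2390, Bo), (15, fin, 10, 4, 4960, Bo), (15, law, 10, 4, 1150, Bo), (15, law, 10, 4, 2390, Bo), (15, law, 10, 4, 4960, Bo), (22, rd, 17, 5, 990, Wes)}
π[mgr, budget, eid]: project onto (mgr, budget, eid) (3 duplicate(s) eliminated) → {(10, 1150, 15), (10, 2390, 15), (10, 4960, 15), (17, 990, 22)}

{(10, 1150, 15), (10, 2390, 15), (10, 4960, 15), (17, 990, 22)}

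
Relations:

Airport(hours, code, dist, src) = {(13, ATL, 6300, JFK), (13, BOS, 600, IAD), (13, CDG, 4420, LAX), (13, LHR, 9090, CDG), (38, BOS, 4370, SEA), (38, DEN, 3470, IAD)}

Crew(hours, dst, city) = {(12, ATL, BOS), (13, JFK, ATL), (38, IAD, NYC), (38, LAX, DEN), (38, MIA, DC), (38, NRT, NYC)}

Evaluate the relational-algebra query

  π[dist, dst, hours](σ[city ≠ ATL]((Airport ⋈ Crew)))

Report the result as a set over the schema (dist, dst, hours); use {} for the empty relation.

{(3470, IAD, 38), (3470, LAX, 38), (3470, MIA, 38), (3470, NRT, 38), (4370, IAD, 38), (4370, LAX, 38), (4370, MIA, 38), (4370, NRT, 38)}

Joining Airport and Crew on hours yields {(13, ATL, 6300, JFK, JFK, ATL), (13, BOS, 600, IAD, JFK, ATL), (13, CDG, 4420, LAX, JFK, ATL), (13, LHR, 9090, CDG, JFK, ATL), (38, BOS, 4370, SEA, IAD, NYC), (38, BOS, 4370, SEA, LAX, DEN), (38, BOS, 4370, SEA, MIA, DC), (38, BOS, 4370, SEA, NRT, NYC), (38, DEN, 3470, IAD, IAD, NYC), (38, DEN, 3470, IAD, LAX, DEN), (38, DEN, 3470, IAD, MIA, DC), (38, DEN, 3470, IAD, NRT, NYC)}.
σ[city ≠ ATL]: keep tuples satisfying city ≠ ATL → {(38, BOS, 4370, SEA, IAD, NYC), (38, BOS, 4370, SEA, LAX, DEN), (38, BOS, 4370, SEA, MIA, DC), (38, BOS, 4370, SEA, NRT, NYC), (38, DEN, 3470, IAD, IAD, NYC), (38, DEN, 3470, IAD, LAX, DEN), (38, DEN, 3470, IAD, MIA, DC), (38, DEN, 3470, IAD, NRT, NYC)}
Keep only column(s) dist, dst, hours: {(3470, IAD, 38), (3470, LAX, 38), (3470, MIA, 38), (3470, NRT, 38), (4370, IAD, 38), (4370, LAX, 38), (4370, MIA, 38), (4370, NRT, 38)}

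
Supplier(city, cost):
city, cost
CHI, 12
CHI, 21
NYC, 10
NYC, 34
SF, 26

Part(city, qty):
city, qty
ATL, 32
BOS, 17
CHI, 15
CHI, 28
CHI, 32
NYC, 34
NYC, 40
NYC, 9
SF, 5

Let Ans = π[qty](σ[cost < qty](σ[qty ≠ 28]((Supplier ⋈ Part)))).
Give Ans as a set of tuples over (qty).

Natural join on city: {(CHI, 12, 15), (CHI, 12, 28), (CHI, 12, 32), (CHI, 21, 15), (CHI, 21, 28), (CHI, 21, 32), (NYC, 10, 34), (NYC, 10, 40), (NYC, 10, 9), (NYC, 34, 34), (NYC, 34, 40), (NYC, 34, 9), (SF, 26, 5)}
σ[qty ≠ 28]: keep tuples satisfying qty ≠ 28 → {(CHI, 12, 15), (CHI, 12, 32), (CHI, 21, 15), (CHI, 21, 32), (NYC, 10, 34), (NYC, 10, 40), (NYC, 10, 9), (NYC, 34, 34), (NYC, 34, 40), (NYC, 34, 9), (SF, 26, 5)}
σ[cost < qty]: keep tuples satisfying cost < qty → {(CHI, 12, 15), (CHI, 12, 32), (CHI, 21, 32), (NYC, 10, 34), (NYC, 10, 40), (NYC, 34, 40)}
Keep only column(s) qty (2 duplicate(s) eliminated): {15, 32, 34, 40}

{15, 32, 34, 40}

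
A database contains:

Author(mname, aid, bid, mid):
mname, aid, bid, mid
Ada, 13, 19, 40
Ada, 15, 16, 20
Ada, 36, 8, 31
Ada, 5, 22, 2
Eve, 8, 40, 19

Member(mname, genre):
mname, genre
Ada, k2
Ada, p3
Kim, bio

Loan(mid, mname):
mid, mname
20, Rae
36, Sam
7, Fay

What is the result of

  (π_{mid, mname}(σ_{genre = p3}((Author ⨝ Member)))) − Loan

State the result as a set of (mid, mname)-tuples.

{(2, Ada), (20, Ada), (31, Ada), (40, Ada)}

Joining Author and Member on mname yields {(Ada, 13, 19, 40, k2), (Ada, 13, 19, 40, p3), (Ada, 15, 16, 20, k2), (Ada, 15, 16, 20, p3), (Ada, 36, 8, 31, k2), (Ada, 36, 8, 31, p3), (Ada, 5, 22, 2, k2), (Ada, 5, 22, 2, p3)}.
Selection genre = p3: {(Ada, 13, 19, 40, p3), (Ada, 15, 16, 20, p3), (Ada, 36, 8, 31, p3), (Ada, 5, 22, 2, p3)}
π[mid, mname]: project onto (mid, mname) → {(2, Ada), (20, Ada), (31, Ada), (40, Ada)}
Difference: {(2, Ada), (20, Ada), (31, Ada), (40, Ada)} with {(20, Rae), (36, Sam), (7, Fay)} → {(2, Ada), (20, Ada), (31, Ada), (40, Ada)}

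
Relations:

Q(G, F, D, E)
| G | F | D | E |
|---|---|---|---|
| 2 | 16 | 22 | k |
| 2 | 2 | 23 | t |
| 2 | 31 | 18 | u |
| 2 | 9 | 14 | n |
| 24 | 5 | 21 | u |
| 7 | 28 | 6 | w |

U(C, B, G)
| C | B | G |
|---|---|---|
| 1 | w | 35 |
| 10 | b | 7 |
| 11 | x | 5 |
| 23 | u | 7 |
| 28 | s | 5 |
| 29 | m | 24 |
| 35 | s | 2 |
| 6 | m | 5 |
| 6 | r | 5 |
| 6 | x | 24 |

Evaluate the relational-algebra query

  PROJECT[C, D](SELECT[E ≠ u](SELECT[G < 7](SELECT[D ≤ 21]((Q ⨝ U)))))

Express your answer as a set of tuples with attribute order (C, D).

Natural join on G: {(2, 16, 22, k, 35, s), (2, 2, 23, t, 35, s), (2, 31, 18, u, 35, s), (2, 9, 14, n, 35, s), (24, 5, 21, u, 29, m), (24, 5, 21, u, 6, x), (7, 28, 6, w, 10, b), (7, 28, 6, w, 23, u)}
Apply σ_{D ≤ 21}; surviving tuples: {(2, 31, 18, u, 35, s), (2, 9, 14, n, 35, s), (24, 5, 21, u, 29, m), (24, 5, 21, u, 6, x), (7, 28, 6, w, 10, b), (7, 28, 6, w, 23, u)}
Apply σ_{G < 7}; surviving tuples: {(2, 31, 18, u, 35, s), (2, 9, 14, n, 35, s)}
Apply σ_{E ≠ u}; surviving tuples: {(2, 9, 14, n, 35, s)}
π_{C, D} gives {(35, 14)}.

{(35, 14)}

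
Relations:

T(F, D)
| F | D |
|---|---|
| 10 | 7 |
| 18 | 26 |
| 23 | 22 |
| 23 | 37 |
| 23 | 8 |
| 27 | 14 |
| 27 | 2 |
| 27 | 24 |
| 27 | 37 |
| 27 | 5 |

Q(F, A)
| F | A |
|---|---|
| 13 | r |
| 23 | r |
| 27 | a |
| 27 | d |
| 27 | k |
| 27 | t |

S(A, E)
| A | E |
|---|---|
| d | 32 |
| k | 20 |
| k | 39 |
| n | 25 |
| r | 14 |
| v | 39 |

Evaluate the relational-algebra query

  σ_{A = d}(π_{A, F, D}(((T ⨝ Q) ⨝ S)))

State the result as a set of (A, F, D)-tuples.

{(d, 27, 14), (d, 27, 2), (d, 27, 24), (d, 27, 37), (d, 27, 5)}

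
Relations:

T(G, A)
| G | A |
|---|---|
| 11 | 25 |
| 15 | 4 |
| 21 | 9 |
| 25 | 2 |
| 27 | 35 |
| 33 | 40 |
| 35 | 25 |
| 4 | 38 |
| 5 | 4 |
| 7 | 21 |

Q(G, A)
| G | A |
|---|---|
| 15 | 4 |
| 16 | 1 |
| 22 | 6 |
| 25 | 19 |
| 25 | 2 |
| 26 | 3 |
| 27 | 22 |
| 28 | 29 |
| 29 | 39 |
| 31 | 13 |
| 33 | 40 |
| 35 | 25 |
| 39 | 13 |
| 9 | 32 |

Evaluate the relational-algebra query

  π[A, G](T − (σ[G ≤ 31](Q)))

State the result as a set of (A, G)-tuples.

Selection G ≤ 31: {(15, 4), (16, 1), (22, 6), (25, 19), (25, 2), (26, 3), (27, 22), (28, 29), (29, 39), (31, 13), (9, 32)}
Set difference of the two operands is {(11, 25), (21, 9), (27, 35), (33, 40), (35, 25), (4, 38), (5, 4), (7, 21)}.
π_{A, G} gives {(21, 7), (25, 11), (25, 35), (35, 27), (38, 4), (4, 5), (40, 33), (9, 21)}.

{(21, 7), (25, 11), (25, 35), (35, 27), (38, 4), (4, 5), (40, 33), (9, 21)}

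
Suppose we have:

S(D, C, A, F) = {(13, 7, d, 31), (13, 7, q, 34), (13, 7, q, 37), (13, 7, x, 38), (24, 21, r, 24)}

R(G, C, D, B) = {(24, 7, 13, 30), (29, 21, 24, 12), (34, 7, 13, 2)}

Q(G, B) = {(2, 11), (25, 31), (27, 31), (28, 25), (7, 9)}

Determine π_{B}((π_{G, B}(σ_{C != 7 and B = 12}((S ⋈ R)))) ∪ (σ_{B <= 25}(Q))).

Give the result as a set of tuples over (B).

S ⋈ R (natural join on D, C): {(13, 7, d, 31, 24, 30), (13, 7, d, 31, 34, 2), (13, 7, q, 34, 24, 30), (13, 7, q, 34, 34, 2), (13, 7, q, 37, 24, 30), (13, 7, q, 37, 34, 2), (13, 7, x, 38, 24, 30), (13, 7, x, 38, 34, 2), (24, 21, r, 24, 29, 12)}
Filtering on C != 7 and B = 12 leaves {(24, 21, r, 24, 29, 12)}.
π[G, B]: project onto (G, B) → {(29, 12)}
Filtering on B <= 25 leaves {(2, 11), (28, 25), (7, 9)}.
Taking the union: {(2, 11), (28, 25), (29, 12), (7, 9)}
π[B]: project onto (B) → {11, 12, 25, 9}

{11, 12, 25, 9}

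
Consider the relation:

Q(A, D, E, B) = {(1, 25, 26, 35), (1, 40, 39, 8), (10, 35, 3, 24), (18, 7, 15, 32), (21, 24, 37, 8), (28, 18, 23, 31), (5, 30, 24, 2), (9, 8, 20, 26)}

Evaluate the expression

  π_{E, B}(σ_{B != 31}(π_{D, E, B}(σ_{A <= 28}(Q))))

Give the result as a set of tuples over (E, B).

{(15, 32), (20, 26), (24, 2), (26, 35), (3, 24), (37, 8), (39, 8)}

Filtering on A <= 28 leaves {(1, 25, 26, 35), (1, 40, 39, 8), (10, 35, 3, 24), (18, 7, 15, 32), (21, 24, 37, 8), (28, 18, 23, 31), (5, 30, 24, 2), (9, 8, 20, 26)}.
π[D, E, B]: project onto (D, E, B) → {(18, 23, 31), (24, 37, 8), (25, 26, 35), (30, 24, 2), (35, 3, 24), (40, 39, 8), (7, 15, 32), (8, 20, 26)}
Filtering on B != 31 leaves {(24, 37, 8), (25, 26, 35), (30, 24, 2), (35, 3, 24), (40, 39, 8), (7, 15, 32), (8, 20, 26)}.
π[E, B]: project onto (E, B) → {(15, 32), (20, 26), (24, 2), (26, 35), (3, 24), (37, 8), (39, 8)}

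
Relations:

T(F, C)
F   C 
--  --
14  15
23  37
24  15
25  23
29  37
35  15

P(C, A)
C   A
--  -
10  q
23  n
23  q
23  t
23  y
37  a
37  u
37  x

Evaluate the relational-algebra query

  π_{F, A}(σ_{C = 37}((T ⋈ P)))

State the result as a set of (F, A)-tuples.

Joining T and P on C yields {(23, 37, a), (23, 37, u), (23, 37, x), (25, 23, n), (25, 23, q), (25, 23, t), (25, 23, y), (29, 37, a), (29, 37, u), (29, 37, x)}.
Apply σ_{C = 37}; surviving tuples: {(23, 37, a), (23, 37, u), (23, 37, x), (29, 37, a), (29, 37, u), (29, 37, x)}
Keep only column(s) F, A: {(23, a), (23, u), (23, x), (29, a), (29, u), (29, x)}

{(23, a), (23, u), (23, x), (29, a), (29, u), (29, x)}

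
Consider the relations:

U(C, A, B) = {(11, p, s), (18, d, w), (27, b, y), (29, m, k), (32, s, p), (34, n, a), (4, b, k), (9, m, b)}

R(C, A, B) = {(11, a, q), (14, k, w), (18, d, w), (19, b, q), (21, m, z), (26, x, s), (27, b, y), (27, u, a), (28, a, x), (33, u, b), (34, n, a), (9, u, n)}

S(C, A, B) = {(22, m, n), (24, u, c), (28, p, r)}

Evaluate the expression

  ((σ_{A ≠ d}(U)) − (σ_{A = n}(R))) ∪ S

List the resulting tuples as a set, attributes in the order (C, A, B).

Apply σ_{A ≠ d}; surviving tuples: {(11, p, s), (27, b, y), (29, m, k), (32, s, p), (34, n, a), (4, b, k), (9, m, b)}
Apply σ_{A = n}; surviving tuples: {(34, n, a)}
Taking the difference: {(11, p, s), (27, b, y), (29, m, k), (32, s, p), (4, b, k), (9, m, b)}
Taking the union: {(11, p, s), (22, m, n), (24, u, c), (27, b, y), (28, p, r), (29, m, k), (32, s, p), (4, b, k), (9, m, b)}

{(11, p, s), (22, m, n), (24, u, c), (27, b, y), (28, p, r), (29, m, k), (32, s, p), (4, b, k), (9, m, b)}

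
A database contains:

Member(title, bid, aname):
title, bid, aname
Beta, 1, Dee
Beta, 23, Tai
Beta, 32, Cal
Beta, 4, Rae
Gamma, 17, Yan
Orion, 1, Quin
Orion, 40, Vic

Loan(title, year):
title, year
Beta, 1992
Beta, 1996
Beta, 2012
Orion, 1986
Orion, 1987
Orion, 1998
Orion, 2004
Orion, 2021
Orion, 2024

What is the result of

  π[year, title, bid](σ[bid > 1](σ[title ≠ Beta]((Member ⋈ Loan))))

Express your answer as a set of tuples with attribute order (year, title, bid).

{(1986, Orion, 40), (1987, Orion, 40), (1998, Orion, 40), (2004, Orion, 40), (2021, Orion, 40), (2024, Orion, 40)}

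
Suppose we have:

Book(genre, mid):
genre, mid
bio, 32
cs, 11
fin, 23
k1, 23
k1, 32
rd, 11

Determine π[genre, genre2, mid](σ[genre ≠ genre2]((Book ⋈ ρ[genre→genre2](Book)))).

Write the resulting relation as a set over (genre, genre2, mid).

{(bio, k1, 32), (cs, rd, 11), (fin, k1, 23), (k1, bio, 32), (k1, fin, 23), (rd, cs, 11)}

ρ[genre→genre2]: schema becomes (genre2, mid); tuples unchanged.
Book ⋈ ρ[genre→genre2](Book) (natural join on mid): {(bio, 32, bio), (bio, 32, k1), (cs, 11, cs), (cs, 11, rd), (fin, 23, fin), (fin, 23, k1), (k1, 23, fin), (k1, 23, k1), (k1, 32, bio), (k1, 32, k1), (rd, 11, cs), (rd, 11, rd)}
Apply σ_{genre ≠ genre2}; surviving tuples: {(bio, 32, k1), (cs, 11, rd), (fin, 23, k1), (k1, 23, fin), (k1, 32, bio), (rd, 11, cs)}
Projecting to genre, genre2, mid: {(bio, k1, 32), (cs, rd, 11), (fin, k1, 23), (k1, bio, 32), (k1, fin, 23), (rd, cs, 11)}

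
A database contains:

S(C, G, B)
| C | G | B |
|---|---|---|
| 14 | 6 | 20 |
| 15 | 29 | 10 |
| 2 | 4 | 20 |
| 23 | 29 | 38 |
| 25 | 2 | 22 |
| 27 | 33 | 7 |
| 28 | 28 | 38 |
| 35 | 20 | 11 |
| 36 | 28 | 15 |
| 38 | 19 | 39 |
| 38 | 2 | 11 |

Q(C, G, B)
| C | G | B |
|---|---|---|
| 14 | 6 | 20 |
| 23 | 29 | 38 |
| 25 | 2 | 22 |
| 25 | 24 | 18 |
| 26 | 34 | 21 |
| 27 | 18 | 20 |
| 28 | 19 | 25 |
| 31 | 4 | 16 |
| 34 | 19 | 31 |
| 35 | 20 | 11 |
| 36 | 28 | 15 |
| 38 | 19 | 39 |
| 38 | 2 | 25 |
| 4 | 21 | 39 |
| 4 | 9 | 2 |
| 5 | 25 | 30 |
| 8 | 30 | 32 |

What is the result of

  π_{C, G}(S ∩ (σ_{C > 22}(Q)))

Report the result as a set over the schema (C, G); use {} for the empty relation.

σ[C > 22]: keep tuples satisfying C > 22 → {(23, 29, 38), (25, 2, 22), (25, 24, 18), (26, 34, 21), (27, 18, 20), (28, 19, 25), (31, 4, 16), (34, 19, 31), (35, 20, 11), (36, 28, 15), (38, 19, 39), (38, 2, 25)}
Taking the intersection: {(23, 29, 38), (25, 2, 22), (35, 20, 11), (36, 28, 15), (38, 19, 39)}
Projecting to C, G: {(23, 29), (25, 2), (35, 20), (36, 28), (38, 19)}

{(23, 29), (25, 2), (35, 20), (36, 28), (38, 19)}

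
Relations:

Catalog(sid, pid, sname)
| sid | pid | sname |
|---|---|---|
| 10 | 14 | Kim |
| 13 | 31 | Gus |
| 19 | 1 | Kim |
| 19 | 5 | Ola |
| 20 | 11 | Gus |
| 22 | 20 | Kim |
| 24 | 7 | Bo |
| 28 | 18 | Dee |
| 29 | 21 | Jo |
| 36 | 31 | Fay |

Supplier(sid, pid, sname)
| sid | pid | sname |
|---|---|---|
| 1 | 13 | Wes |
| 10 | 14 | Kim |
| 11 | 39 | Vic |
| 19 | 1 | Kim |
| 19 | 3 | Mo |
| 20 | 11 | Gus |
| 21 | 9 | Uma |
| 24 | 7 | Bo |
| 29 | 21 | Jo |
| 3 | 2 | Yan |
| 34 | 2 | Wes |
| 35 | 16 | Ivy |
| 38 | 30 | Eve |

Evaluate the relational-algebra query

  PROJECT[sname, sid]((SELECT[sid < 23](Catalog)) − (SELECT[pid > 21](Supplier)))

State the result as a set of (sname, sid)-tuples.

Filtering on sid < 23 leaves {(10, 14, Kim), (13, 31, Gus), (19, 1, Kim), (19, 5, Ola), (20, 11, Gus), (22, 20, Kim)}.
Filtering on pid > 21 leaves {(11, 39, Vic), (38, 30, Eve)}.
Taking the difference: {(10, 14, Kim), (13, 31, Gus), (19, 1, Kim), (19, 5, Ola), (20, 11, Gus), (22, 20, Kim)}
Keep only column(s) sname, sid: {(Gus, 13), (Gus, 20), (Kim, 10), (Kim, 19), (Kim, 22), (Ola, 19)}

{(Gus, 13), (Gus, 20), (Kim, 10), (Kim, 19), (Kim, 22), (Ola, 19)}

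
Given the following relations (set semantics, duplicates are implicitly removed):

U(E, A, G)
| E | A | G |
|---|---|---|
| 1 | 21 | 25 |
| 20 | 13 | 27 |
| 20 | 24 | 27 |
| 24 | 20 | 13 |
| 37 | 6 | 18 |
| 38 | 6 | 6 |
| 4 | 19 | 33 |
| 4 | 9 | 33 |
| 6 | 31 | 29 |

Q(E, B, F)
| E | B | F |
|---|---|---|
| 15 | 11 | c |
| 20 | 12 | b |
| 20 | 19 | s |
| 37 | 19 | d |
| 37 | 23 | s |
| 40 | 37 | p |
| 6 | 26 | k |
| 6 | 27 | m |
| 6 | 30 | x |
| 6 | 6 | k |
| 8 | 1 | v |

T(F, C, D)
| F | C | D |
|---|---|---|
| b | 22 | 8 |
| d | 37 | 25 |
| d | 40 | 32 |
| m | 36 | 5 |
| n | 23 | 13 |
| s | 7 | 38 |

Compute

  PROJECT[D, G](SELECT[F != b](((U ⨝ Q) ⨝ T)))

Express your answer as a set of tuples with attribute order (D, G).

Joining U and Q on E yields {(20, 13, 27, 12, b), (20, 13, 27, 19, s), (20, 24, 27, 12, b), (20, 24, 27, 19, s), (37, 6, 18, 19, d), (37, 6, 18, 23, s), (6, 31, 29, 26, k), (6, 31, 29, 27, m), (6, 31, 29, 30, x), (6, 31, 29, 6, k)}.
Joining (U ⨝ Q) and T on F yields {(20, 13, 27, 12, b, 22, 8), (20, 13, 27, 19, s, 7, 38), (20, 24, 27, 12, b, 22, 8), (20, 24, 27, 19, s, 7, 38), (37, 6, 18, 19, d, 37, 25), (37, 6, 18, 19, d, 40, 32), (37, 6, 18, 23, s, 7, 38), (6, 31, 29, 27, m, 36, 5)}.
Apply σ_{F != b}; surviving tuples: {(20, 13, 27, 19, s, 7, 38), (20, 24, 27, 19, s, 7, 38), (37, 6, 18, 19, d, 37, 25), (37, 6, 18, 19, d, 40, 32), (37, 6, 18, 23, s, 7, 38), (6, 31, 29, 27, m, 36, 5)}
Projecting to D, G (1 duplicate(s) eliminated): {(25, 18), (32, 18), (38, 18), (38, 27), (5, 29)}

{(25, 18), (32, 18), (38, 18), (38, 27), (5, 29)}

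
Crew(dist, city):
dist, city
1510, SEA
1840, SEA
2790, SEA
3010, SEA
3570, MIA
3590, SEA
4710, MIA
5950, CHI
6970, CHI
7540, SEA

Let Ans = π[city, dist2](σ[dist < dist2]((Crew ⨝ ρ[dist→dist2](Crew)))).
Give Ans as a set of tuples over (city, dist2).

{(CHI, 6970), (MIA, 4710), (SEA, 1840), (SEA, 2790), (SEA, 3010), (SEA, 3590), (SEA, 7540)}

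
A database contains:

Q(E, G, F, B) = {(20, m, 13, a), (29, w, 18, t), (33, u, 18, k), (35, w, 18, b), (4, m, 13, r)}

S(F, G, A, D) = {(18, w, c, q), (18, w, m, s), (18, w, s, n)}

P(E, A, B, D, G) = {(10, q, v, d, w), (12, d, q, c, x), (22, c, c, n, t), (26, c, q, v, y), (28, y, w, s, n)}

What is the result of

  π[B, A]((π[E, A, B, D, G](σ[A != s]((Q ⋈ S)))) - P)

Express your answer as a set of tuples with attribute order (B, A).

{(b, c), (b, m), (t, c), (t, m)}

Natural join on G, F: {(29, w, 18, t, c, q), (29, w, 18, t, m, s), (29, w, 18, t, s, n), (35, w, 18, b, c, q), (35, w, 18, b, m, s), (35, w, 18, b, s, n)}
Filtering on A != s leaves {(29, w, 18, t, c, q), (29, w, 18, t, m, s), (35, w, 18, b, c, q), (35, w, 18, b, m, s)}.
Keep only column(s) E, A, B, D, G: {(29, c, t, q, w), (29, m, t, s, w), (35, c, b, q, w), (35, m, b, s, w)}
Taking the difference: {(29, c, t, q, w), (29, m, t, s, w), (35, c, b, q, w), (35, m, b, s, w)}
Keep only column(s) B, A: {(b, c), (b, m), (t, c), (t, m)}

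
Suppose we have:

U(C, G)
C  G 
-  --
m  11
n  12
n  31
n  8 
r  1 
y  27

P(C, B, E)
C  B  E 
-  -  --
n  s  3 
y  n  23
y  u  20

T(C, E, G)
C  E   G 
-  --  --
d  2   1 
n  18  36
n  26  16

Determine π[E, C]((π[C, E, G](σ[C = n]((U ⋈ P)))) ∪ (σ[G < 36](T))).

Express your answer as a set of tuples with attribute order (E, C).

{(2, d), (26, n), (3, n)}

Joining U and P on C yields {(n, 12, s, 3), (n, 31, s, 3), (n, 8, s, 3), (y, 27, n, 23), (y, 27, u, 20)}.
Selection C = n: {(n, 12, s, 3), (n, 31, s, 3), (n, 8, s, 3)}
π[C, E, G]: project onto (C, E, G) → {(n, 3, 12), (n, 3, 31), (n, 3, 8)}
Selection G < 36: {(d, 2, 1), (n, 26, 16)}
Union: {(n, 3, 12), (n, 3, 31), (n, 3, 8)} with {(d, 2, 1), (n, 26, 16)} → {(d, 2, 1), (n, 26, 16), (n, 3, 12), (n, 3, 31), (n, 3, 8)}
π[E, C]: project onto (E, C) (2 duplicate(s) eliminated) → {(2, d), (26, n), (3, n)}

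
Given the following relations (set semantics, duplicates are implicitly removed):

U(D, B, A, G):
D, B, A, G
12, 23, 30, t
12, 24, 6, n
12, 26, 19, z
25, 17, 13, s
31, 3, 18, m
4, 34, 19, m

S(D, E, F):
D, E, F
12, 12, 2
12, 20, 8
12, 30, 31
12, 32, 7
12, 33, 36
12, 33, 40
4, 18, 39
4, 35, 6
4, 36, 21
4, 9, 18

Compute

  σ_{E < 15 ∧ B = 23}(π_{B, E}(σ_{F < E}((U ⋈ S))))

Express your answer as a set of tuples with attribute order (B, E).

Joining U and S on D yields {(12, 23, 30, t, 12, 2), (12, 23, 30, t, 20, 8), (12, 23, 30, t, 30, 31), (12, 23, 30, t, 32, 7), (12, 23, 30, t, 33, 36), (12, 23, 30, t, 33, 40), (12, 24, 6, n, 12, 2), (12, 24, 6, n, 20, 8), (12, 24, 6, n, 30, 31), (12, 24, 6, n, 32, 7), (12, 24, 6, n, 33, 36), (12, 24, 6, n, 33, 40), (12, 26, 19, z, 12, 2), (12, 26, 19, z, 20, 8), (12, 26, 19, z, 30, 31), (12, 26, 19, z, 32, 7), (12, 26, 19, z, 33, 36), (12, 26, 19, z, 33, 40), (4, 34, 19, m, 18, 39), (4, 34, 19, m, 35, 6), (4, 34, 19, m, 36, 21), (4, 34, 19, m, 9, 18)}.
Selection F < E: {(12, 23, 30, t, 12, 2), (12, 23, 30, t, 20, 8), (12, 23, 30, t, 32, 7), (12, 24, 6, n, 12, 2), (12, 24, 6, n, 20, 8), (12, 24, 6, n, 32, 7), (12, 26, 19, z, 12, 2), (12, 26, 19, z, 20, 8), (12, 26, 19, z, 32, 7), (4, 34, 19, m, 35, 6), (4, 34, 19, m, 36, 21)}
π_{B, E} gives {(23, 12), (23, 20), (23, 32), (24, 12), (24, 20), (24, 32), (26, 12), (26, 20), (26, 32), (34, 35), (34, 36)}.
Selection E < 15 ∧ B = 23: {(23, 12)}

{(23, 12)}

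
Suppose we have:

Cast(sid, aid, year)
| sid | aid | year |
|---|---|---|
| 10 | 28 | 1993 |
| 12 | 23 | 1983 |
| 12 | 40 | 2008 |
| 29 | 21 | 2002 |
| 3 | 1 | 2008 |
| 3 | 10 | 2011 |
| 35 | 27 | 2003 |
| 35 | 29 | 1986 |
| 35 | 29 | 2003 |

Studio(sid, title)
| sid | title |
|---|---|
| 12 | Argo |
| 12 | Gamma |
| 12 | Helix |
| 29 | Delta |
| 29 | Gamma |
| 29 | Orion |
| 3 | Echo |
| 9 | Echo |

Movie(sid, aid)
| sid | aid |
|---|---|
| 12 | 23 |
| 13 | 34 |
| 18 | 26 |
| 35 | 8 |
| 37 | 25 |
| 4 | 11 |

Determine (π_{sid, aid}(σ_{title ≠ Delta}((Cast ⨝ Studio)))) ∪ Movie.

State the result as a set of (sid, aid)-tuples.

Natural join on sid: {(12, 23, 1983, Argo), (12, 23, 1983, Gamma), (12, 23, 1983, Helix), (12, 40, 2008, Argo), (12, 40, 2008, Gamma), (12, 40, 2008, Helix), (29, 21, 2002, Delta), (29, 21, 2002, Gamma), (29, 21, 2002, Orion), (3, 1, 2008, Echo), (3, 10, 2011, Echo)}
Selection title ≠ Delta: {(12, 23, 1983, Argo), (12, 23, 1983, Gamma), (12, 23, 1983, Helix), (12, 40, 2008, Argo), (12, 40, 2008, Gamma), (12, 40, 2008, Helix), (29, 21, 2002, Gamma), (29, 21, 2002, Orion), (3, 1, 2008, Echo), (3, 10, 2011, Echo)}
π[sid, aid]: project onto (sid, aid) (5 duplicate(s) eliminated) → {(12, 23), (12, 40), (29, 21), (3, 1), (3, 10)}
Union: {(12, 23), (12, 40), (29, 21), (3, 1), (3, 10)} with {(12, 23), (13, 34), (18, 26), (35, 8), (37, 25), (4, 11)} → {(12, 23), (12, 40), (13, 34), (18, 26), (29, 21), (3, 1), (3, 10), (35, 8), (37, 25), (4, 11)}

{(12, 23), (12, 40), (13, 34), (18, 26), (29, 21), (3, 1), (3, 10), (35, 8), (37, 25), (4, 11)}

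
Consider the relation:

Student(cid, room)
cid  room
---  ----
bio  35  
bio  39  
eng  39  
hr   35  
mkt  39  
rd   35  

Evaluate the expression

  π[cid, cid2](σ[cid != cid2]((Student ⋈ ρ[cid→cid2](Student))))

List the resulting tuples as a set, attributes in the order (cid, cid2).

ρ[cid→cid2]: schema becomes (cid2, room); tuples unchanged.
Student ⋈ ρ[cid→cid2](Student) (natural join on room): {(bio, 35, bio), (bio, 35, hr), (bio, 35, rd), (bio, 39, bio), (bio, 39, eng), (bio, 39, mkt), (eng, 39, bio), (eng, 39, eng), (eng, 39, mkt), (hr, 35, bio), (hr, 35, hr), (hr, 35, rd), (mkt, 39, bio), (mkt, 39, eng), (mkt, 39, mkt), (rd, 35, bio), (rd, 35, hr), (rd, 35, rd)}
Selection cid != cid2: {(bio, 35, hr), (bio, 35, rd), (bio, 39, eng), (bio, 39, mkt), (eng, 39, bio), (eng, 39, mkt), (hr, 35, bio), (hr, 35, rd), (mkt, 39, bio), (mkt, 39, eng), (rd, 35, bio), (rd, 35, hr)}
π[cid, cid2]: project onto (cid, cid2) → {(bio, eng), (bio, hr), (bio, mkt), (bio, rd), (eng, bio), (eng, mkt), (hr, bio), (hr, rd), (mkt, bio), (mkt, eng), (rd, bio), (rd, hr)}

{(bio, eng), (bio, hr), (bio, mkt), (bio, rd), (eng, bio), (eng, mkt), (hr, bio), (hr, rd), (mkt, bio), (mkt, eng), (rd, bio), (rd, hr)}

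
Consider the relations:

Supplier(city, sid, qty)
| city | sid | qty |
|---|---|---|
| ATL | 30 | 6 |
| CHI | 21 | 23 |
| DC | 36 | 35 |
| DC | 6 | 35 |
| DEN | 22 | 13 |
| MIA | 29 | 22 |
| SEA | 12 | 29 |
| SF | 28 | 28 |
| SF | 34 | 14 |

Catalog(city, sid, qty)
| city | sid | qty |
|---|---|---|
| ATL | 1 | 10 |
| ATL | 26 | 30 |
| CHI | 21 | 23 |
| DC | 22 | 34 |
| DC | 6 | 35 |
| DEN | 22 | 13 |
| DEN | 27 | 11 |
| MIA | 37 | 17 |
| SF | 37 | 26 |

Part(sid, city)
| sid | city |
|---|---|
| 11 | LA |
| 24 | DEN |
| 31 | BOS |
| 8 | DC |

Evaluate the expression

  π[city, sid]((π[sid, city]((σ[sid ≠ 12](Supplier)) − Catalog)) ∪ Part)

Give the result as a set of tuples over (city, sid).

{(ATL, 30), (BOS, 31), (DC, 36), (DC, 8), (DEN, 24), (LA, 11), (MIA, 29), (SF, 28), (SF, 34)}

Filtering on sid ≠ 12 leaves {(ATL, 30, 6), (CHI, 21, 23), (DC, 36, 35), (DC, 6, 35), (DEN, 22, 13), (MIA, 29, 22), (SF, 28, 28), (SF, 34, 14)}.
Set difference of the two operands is {(ATL, 30, 6), (DC, 36, 35), (MIA, 29, 22), (SF, 28, 28), (SF, 34, 14)}.
Keep only column(s) sid, city: {(28, SF), (29, MIA), (30, ATL), (34, SF), (36, DC)}
Set union of the two operands is {(11, LA), (24, DEN), (28, SF), (29, MIA), (30, ATL), (31, BOS), (34, SF), (36, DC), (8, DC)}.
Keep only column(s) city, sid: {(ATL, 30), (BOS, 31), (DC, 36), (DC, 8), (DEN, 24), (LA, 11), (MIA, 29), (SF, 28), (SF, 34)}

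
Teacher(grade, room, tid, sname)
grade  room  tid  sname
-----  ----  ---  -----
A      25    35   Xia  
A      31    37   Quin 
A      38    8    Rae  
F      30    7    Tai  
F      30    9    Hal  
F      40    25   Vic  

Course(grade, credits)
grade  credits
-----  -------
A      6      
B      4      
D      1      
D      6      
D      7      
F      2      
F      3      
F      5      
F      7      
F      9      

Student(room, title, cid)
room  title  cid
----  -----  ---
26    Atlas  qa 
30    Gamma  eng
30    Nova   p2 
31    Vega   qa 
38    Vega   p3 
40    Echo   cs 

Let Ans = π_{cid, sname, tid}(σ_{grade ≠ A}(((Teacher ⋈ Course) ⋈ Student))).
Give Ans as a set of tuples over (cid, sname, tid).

Teacher ⋈ Course (natural join on grade): {(A, 25, 35, Xia, 6), (A, 31, 37, Quin, 6), (A, 38, 8, Rae, 6), (F, 30, 7, Tai, 2), (F, 30, 7, Tai, 3), (F, 30, 7, Tai, 5), (F, 30, 7, Tai, 7), (F, 30, 7, Tai, 9), (F, 30, 9, Hal, 2), (F, 30, 9, Hal, 3), (F, 30, 9, Hal, 5), (F, 30, 9, Hal, 7), (F, 30, 9, Hal, 9), (F, 40, 25, Vic, 2), (F, 40, 25, Vic, 3), (F, 40, 25, Vic, 5), (F, 40, 25, Vic, 7), (F, 40, 25, Vic, 9)}
(Teacher ⋈ Course) ⋈ Student (natural join on room): {(A, 31, 37, Quin, 6, Vega, qa), (A, 38, 8, Rae, 6, Vega, p3), (F, 30, 7, Tai, 2, Gamma, eng), (F, 30, 7, Tai, 2, Nova, p2), (F, 30, 7, Tai, 3, Gamma, eng), (F, 30, 7, Tai, 3, Nova, p2), (F, 30, 7, Tai, 5, Gamma, eng), (F, 30, 7, Tai, 5, Nova, p2), (F, 30, 7, Tai, 7, Gamma, eng), (F, 30, 7, Tai, 7, Nova, p2), (F, 30, 7, Tai, 9, Gamma, eng), (F, 30, 7, Tai, 9, Nova, p2), (F, 30, 9, Hal, 2, Gamma, eng), (F, 30, 9, Hal, 2, Nova, p2), (F, 30, 9, Hal, 3, Gamma, eng), (F, 30, 9, Hal, 3, Nova, p2), (F, 30, 9, Hal, 5, Gamma, eng), (F, 30, 9, Hal, 5, Nova, p2), (F, 30, 9, Hal, 7, Gamma, eng), (F, 30, 9, Hal, 7, Nova, p2), (F, 30, 9, Hal, 9, Gamma, eng), (F, 30, 9, Hal, 9, Nova, p2), (F, 40, 25, Vic, 2, Echo, cs), (F, 40, 25, Vic, 3, Echo, cs), (F, 40, 25, Vic, 5, Echo, cs), (F, 40, 25, Vic, 7, Echo, cs), (F, 40, 25, Vic, 9, Echo, cs)}
σ[grade ≠ A]: keep tuples satisfying grade ≠ A → {(F, 30, 7, Tai, 2, Gamma, eng), (F, 30, 7, Tai, 2, Nova, p2), (F, 30, 7, Tai, 3, Gamma, eng), (F, 30, 7, Tai, 3, Nova, p2), (F, 30, 7, Tai, 5, Gamma, eng), (F, 30, 7, Tai, 5, Nova, p2), (F, 30, 7, Tai, 7, Gamma, eng), (F, 30, 7, Tai, 7, Nova, p2), (F, 30, 7, Tai, 9, Gamma, eng), (F, 30, 7, Tai, 9, Nova, p2), (F, 30, 9, Hal, 2, Gamma, eng), (F, 30, 9, Hal, 2, Nova, p2), (F, 30, 9, Hal, 3, Gamma, eng), (F, 30, 9, Hal, 3, Nova, p2), (F, 30, 9, Hal, 5, Gamma, eng), (F, 30, 9, Hal, 5, Nova, p2), (F, 30, 9, Hal, 7, Gamma, eng), (F, 30, 9, Hal, 7, Nova, p2), (F, 30, 9, Hal, 9, Gamma, eng), (F, 30, 9, Hal, 9, Nova, p2), (F, 40, 25, Vic, 2, Echo, cs), (F, 40, 25, Vic, 3, Echo, cs), (F, 40, 25, Vic, 5, Echo, cs), (F, 40, 25, Vic, 7, Echo, cs), (F, 40, 25, Vic, 9, Echo, cs)}
π[cid, sname, tid]: project onto (cid, sname, tid) (20 duplicate(s) eliminated) → {(cs, Vic, 25), (eng, Hal, 9), (eng, Tai, 7), (p2, Hal, 9), (p2, Tai, 7)}

{(cs, Vic, 25), (eng, Hal, 9), (eng, Tai, 7), (p2, Hal, 9), (p2, Tai, 7)}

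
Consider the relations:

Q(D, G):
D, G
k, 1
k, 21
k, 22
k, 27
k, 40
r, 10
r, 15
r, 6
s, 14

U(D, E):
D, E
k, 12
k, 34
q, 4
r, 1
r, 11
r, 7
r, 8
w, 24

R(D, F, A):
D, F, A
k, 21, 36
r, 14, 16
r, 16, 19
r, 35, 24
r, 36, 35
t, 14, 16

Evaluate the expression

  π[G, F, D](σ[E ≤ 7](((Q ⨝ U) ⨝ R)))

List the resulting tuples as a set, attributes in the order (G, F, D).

{(10, 14, r), (10, 16, r), (10, 35, r), (10, 36, r), (15, 14, r), (15, 16, r), (15, 35, r), (15, 36, r), (6, 14, r), (6, 16, r), (6, 35, r), (6, 36, r)}

Natural join on D: {(k, 1, 12), (k, 1, 34), (k, 21, 12), (k, 21, 34), (k, 22, 12), (k, 22, 34), (k, 27, 12), (k, 27, 34), (k, 40, 12), (k, 40, 34), (r, 10, 1), (r, 10, 11), (r, 10, 7), (r, 10, 8), (r, 15, 1), (r, 15, 11), (r, 15, 7), (r, 15, 8), (r, 6, 1), (r, 6, 11), (r, 6, 7), (r, 6, 8)}
Natural join on D: {(k, 1, 12, 21, 36), (k, 1, 34, 21, 36), (k, 21, 12, 21, 36), (k, 21, 34, 21, 36), (k, 22, 12, 21, 36), (k, 22, 34, 21, 36), (k, 27, 12, 21, 36), (k, 27, 34, 21, 36), (k, 40, 12, 21, 36), (k, 40, 34, 21, 36), (r, 10, 1, 14, 16), (r, 10, 1, 16, 19), (r, 10, 1, 35, 24), (r, 10, 1, 36, 35), (r, 10, 11, 14, 16), (r, 10, 11, 16, 19), (r, 10, 11, 35, 24), (r, 10, 11, 36, 35), (r, 10, 7, 14, 16), (r, 10, 7, 16, 19), (r, 10, 7, 35, 24), (r, 10, 7, 36, 35), (r, 10, 8, 14, 16), (r, 10, 8, 16, 19), (r, 10, 8, 35, 24), (r, 10, 8, 36, 35), (r, 15, 1, 14, 16), (r, 15, 1, 16, 19), (r, 15, 1, 35, 24), (r, 15, 1, 36, 35), (r, 15, 11, 14, 16), (r, 15, 11, 16, 19), (r, 15, 11, 35, 24), (r, 15, 11, 36, 35), (r, 15, 7, 14, 16), (r, 15, 7, 16, 19), (r, 15, 7, 35, 24), (r, 15, 7, 36, 35), (r, 15, 8, 14, 16), (r, 15, 8, 16, 19), (r, 15, 8, 35, 24), (r, 15, 8, 36, 35), (r, 6, 1, 14, 16), (r, 6, 1, 16, 19), (r, 6, 1, 35, 24), (r, 6, 1, 36, 35), (r, 6, 11, 14, 16), (r, 6, 11, 16, 19), (r, 6, 11, 35, 24), (r, 6, 11, 36, 35), (r, 6, 7, 14, 16), (r, 6, 7, 16, 19), (r, 6, 7, 35, 24), (r, 6, 7, 36, 35), (r, 6, 8, 14, 16), (r, 6, 8, 16, 19), (r, 6, 8, 35, 24), (r, 6, 8, 36, 35)}
Selection E ≤ 7: {(r, 10, 1, 14, 16), (r, 10, 1, 16, 19), (r, 10, 1, 35, 24), (r, 10, 1, 36, 35), (r, 10, 7, 14, 16), (r, 10, 7, 16, 19), (r, 10, 7, 35, 24), (r, 10, 7, 36, 35), (r, 15, 1, 14, 16), (r, 15, 1, 16, 19), (r, 15, 1, 35, 24), (r, 15, 1, 36, 35), (r, 15, 7, 14, 16), (r, 15, 7, 16, 19), (r, 15, 7, 35, 24), (r, 15, 7, 36, 35), (r, 6, 1, 14, 16), (r, 6, 1, 16, 19), (r, 6, 1, 35, 24), (r, 6, 1, 36, 35), (r, 6, 7, 14, 16), (r, 6, 7, 16, 19), (r, 6, 7, 35, 24), (r, 6, 7, 36, 35)}
π_{G, F, D} gives {(10, 14, r), (10, 16, r), (10, 35, r), (10, 36, r), (15, 14, r), (15, 16, r), (15, 35, r), (15, 36, r), (6, 14, r), (6, 16, r), (6, 35, r), (6, 36, r)} (12 duplicate(s) eliminated).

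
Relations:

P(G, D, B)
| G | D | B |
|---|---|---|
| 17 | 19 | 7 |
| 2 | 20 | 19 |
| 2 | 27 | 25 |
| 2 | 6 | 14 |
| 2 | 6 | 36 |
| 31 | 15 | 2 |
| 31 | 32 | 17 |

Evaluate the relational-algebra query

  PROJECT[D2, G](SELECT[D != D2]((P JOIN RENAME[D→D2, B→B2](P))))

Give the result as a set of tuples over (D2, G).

{(15, 31), (20, 2), (27, 2), (32, 31), (6, 2)}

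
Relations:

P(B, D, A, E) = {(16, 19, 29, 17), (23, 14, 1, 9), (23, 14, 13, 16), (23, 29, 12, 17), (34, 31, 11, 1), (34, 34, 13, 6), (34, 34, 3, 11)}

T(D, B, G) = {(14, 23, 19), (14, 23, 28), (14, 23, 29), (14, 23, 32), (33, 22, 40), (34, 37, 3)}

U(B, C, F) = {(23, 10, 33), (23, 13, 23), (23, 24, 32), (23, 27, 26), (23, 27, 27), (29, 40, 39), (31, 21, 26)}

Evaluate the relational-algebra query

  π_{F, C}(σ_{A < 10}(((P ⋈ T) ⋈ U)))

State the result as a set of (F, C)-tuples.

{(23, 13), (26, 27), (27, 27), (32, 24), (33, 10)}

P ⋈ T (natural join on B, D): {(23, 14, 1, 9, 19), (23, 14, 1, 9, 28), (23, 14, 1, 9, 29), (23, 14, 1, 9, 32), (23, 14, 13, 16, 19), (23, 14, 13, 16, 28), (23, 14, 13, 16, 29), (23, 14, 13, 16, 32)}
(P ⋈ T) ⋈ U (natural join on B): {(23, 14, 1, 9, 19, 10, 33), (23, 14, 1, 9, 19, 13, 23), (23, 14, 1, 9, 19, 24, 32), (23, 14, 1, 9, 19, 27, 26), (23, 14, 1, 9, 19, 27, 27), (23, 14, 1, 9, 28, 10, 33), (23, 14, 1, 9, 28, 13, 23), (23, 14, 1, 9, 28, 24, 32), (23, 14, 1, 9, 28, 27, 26), (23, 14, 1, 9, 28, 27, 27), (23, 14, 1, 9, 29, 10, 33), (23, 14, 1, 9, 29, 13, 23), (23, 14, 1, 9, 29, 24, 32), (23, 14, 1, 9, 29, 27, 26), (23, 14, 1, 9, 29, 27, 27), (23, 14, 1, 9, 32, 10, 33), (23, 14, 1, 9, 32, 13, 23), (23, 14, 1, 9, 32, 24, 32), (23, 14, 1, 9, 32, 27, 26), (23, 14, 1, 9, 32, 27, 27), (23, 14, 13, 16, 19, 10, 33), (23, 14, 13, 16, 19, 13, 23), (23, 14, 13, 16, 19, 24, 32), (23, 14, 13, 16, 19, 27, 26), (23, 14, 13, 16, 19, 27, 27), (23, 14, 13, 16, 28, 10, 33), (23, 14, 13, 16, 28, 13, 23), (23, 14, 13, 16, 28, 24, 32), (23, 14, 13, 16, 28, 27, 26), (23, 14, 13, 16, 28, 27, 27), (23, 14, 13, 16, 29, 10, 33), (23, 14, 13, 16, 29, 13, 23), (23, 14, 13, 16, 29, 24, 32), (23, 14, 13, 16, 29, 27, 26), (23, 14, 13, 16, 29, 27, 27), (23, 14, 13, 16, 32, 10, 33), (23, 14, 13, 16, 32, 13, 23), (23, 14, 13, 16, 32, 24, 32), (23, 14, 13, 16, 32, 27, 26), (23, 14, 13, 16, 32, 27, 27)}
σ[A < 10]: keep tuples satisfying A < 10 → {(23, 14, 1, 9, 19, 10, 33), (23, 14, 1, 9, 19, 13, 23), (23, 14, 1, 9, 19, 24, 32), (23, 14, 1, 9, 19, 27, 26), (23, 14, 1, 9, 19, 27, 27), (23, 14, 1, 9, 28, 10, 33), (23, 14, 1, 9, 28, 13, 23), (23, 14, 1, 9, 28, 24, 32), (23, 14, 1, 9, 28, 27, 26), (23, 14, 1, 9, 28, 27, 27), (23, 14, 1, 9, 29, 10, 33), (23, 14, 1, 9, 29, 13, 23), (23, 14, 1, 9, 29, 24, 32), (23, 14, 1, 9, 29, 27, 26), (23, 14, 1, 9, 29, 27, 27), (23, 14, 1, 9, 32, 10, 33), (23, 14, 1, 9, 32, 13, 23), (23, 14, 1, 9, 32, 24, 32), (23, 14, 1, 9, 32, 27, 26), (23, 14, 1, 9, 32, 27, 27)}
π_{F, C} gives {(23, 13), (26, 27), (27, 27), (32, 24), (33, 10)} (15 duplicate(s) eliminated).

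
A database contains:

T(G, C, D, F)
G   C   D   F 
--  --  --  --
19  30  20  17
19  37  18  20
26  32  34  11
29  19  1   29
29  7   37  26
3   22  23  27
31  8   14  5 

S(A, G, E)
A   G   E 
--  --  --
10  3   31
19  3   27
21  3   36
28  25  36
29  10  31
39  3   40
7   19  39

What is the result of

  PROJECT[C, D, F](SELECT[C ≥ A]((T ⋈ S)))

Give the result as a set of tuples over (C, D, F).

Joining T and S on G yields {(19, 30, 20, 17, 7, 39), (19, 37, 18, 20, 7, 39), (3, 22, 23, 27, 10, 31), (3, 22, 23, 27, 19, 27), (3, 22, 23, 27, 21, 36), (3, 22, 23, 27, 39, 40)}.
Selection C ≥ A: {(19, 30, 20, 17, 7, 39), (19, 37, 18, 20, 7, 39), (3, 22, 23, 27, 10, 31), (3, 22, 23, 27, 19, 27), (3, 22, 23, 27, 21, 36)}
π[C, D, F]: project onto (C, D, F) (2 duplicate(s) eliminated) → {(22, 23, 27), (30, 20, 17), (37, 18, 20)}

{(22, 23, 27), (30, 20, 17), (37, 18, 20)}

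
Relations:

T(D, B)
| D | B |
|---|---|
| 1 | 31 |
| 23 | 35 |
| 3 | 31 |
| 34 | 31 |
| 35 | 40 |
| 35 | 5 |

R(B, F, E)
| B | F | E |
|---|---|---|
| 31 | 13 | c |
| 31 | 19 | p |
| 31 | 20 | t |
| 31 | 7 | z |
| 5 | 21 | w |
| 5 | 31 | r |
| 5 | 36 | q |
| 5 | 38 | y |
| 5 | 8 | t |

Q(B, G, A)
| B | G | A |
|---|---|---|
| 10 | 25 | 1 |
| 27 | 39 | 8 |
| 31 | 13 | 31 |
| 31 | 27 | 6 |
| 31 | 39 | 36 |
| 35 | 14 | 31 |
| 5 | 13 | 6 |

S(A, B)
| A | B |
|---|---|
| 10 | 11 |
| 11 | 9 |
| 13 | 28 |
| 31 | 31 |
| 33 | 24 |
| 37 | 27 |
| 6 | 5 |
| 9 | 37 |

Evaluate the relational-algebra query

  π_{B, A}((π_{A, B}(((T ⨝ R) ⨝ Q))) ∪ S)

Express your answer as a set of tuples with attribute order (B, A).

{(11, 10), (24, 33), (27, 37), (28, 13), (31, 31), (31, 36), (31, 6), (37, 9), (5, 6), (9, 11)}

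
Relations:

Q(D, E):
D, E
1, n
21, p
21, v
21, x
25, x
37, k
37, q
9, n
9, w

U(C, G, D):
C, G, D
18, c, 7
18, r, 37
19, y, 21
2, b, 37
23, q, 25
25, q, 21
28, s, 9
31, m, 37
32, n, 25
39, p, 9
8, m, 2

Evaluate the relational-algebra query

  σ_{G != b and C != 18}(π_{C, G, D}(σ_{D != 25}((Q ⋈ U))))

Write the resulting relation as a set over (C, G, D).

{(19, y, 21), (25, q, 21), (28, s, 9), (31, m, 37), (39, p, 9)}

Natural join on D: {(21, p, 19, y), (21, p, 25, q), (21, v, 19, y), (21, v, 25, q), (21, x, 19, y), (21, x, 25, q), (25, x, 23, q), (25, x, 32, n), (37, k, 18, r), (37, k, 2, b), (37, k, 31, m), (37, q, 18, r), (37, q, 2, b), (37, q, 31, m), (9, n, 28, s), (9, n, 39, p), (9, w, 28, s), (9, w, 39, p)}
Filtering on D != 25 leaves {(21, p, 19, y), (21, p, 25, q), (21, v, 19, y), (21, v, 25, q), (21, x, 19, y), (21, x, 25, q), (37, k, 18, r), (37, k, 2, b), (37, k, 31, m), (37, q, 18, r), (37, q, 2, b), (37, q, 31, m), (9, n, 28, s), (9, n, 39, p), (9, w, 28, s), (9, w, 39, p)}.
Keep only column(s) C, G, D (9 duplicate(s) eliminated): {(18, r, 37), (19, y, 21), (2, b, 37), (25, q, 21), (28, s, 9), (31, m, 37), (39, p, 9)}
Filtering on G != b and C != 18 leaves {(19, y, 21), (25, q, 21), (28, s, 9), (31, m, 37), (39, p, 9)}.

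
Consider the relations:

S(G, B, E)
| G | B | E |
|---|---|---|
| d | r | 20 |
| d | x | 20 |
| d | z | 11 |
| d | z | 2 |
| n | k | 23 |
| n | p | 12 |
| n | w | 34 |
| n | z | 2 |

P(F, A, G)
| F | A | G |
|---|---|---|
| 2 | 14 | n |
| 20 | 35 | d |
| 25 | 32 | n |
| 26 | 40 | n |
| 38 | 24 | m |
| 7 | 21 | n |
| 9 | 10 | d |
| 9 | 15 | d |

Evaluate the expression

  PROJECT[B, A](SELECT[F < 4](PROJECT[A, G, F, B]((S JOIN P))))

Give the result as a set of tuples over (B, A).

{(k, 14), (p, 14), (w, 14), (z, 14)}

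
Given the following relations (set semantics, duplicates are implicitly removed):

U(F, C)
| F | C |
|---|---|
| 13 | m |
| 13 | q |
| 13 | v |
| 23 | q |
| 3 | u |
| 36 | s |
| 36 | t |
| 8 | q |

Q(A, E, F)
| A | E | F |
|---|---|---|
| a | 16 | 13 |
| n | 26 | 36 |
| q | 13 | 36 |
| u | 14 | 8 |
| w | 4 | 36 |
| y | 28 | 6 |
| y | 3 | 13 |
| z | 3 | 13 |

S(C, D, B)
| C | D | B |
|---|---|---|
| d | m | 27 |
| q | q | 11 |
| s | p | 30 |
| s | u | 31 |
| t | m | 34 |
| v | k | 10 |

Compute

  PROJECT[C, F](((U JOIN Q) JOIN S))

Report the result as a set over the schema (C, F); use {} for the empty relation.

{(q, 13), (q, 8), (s, 36), (t, 36), (v, 13)}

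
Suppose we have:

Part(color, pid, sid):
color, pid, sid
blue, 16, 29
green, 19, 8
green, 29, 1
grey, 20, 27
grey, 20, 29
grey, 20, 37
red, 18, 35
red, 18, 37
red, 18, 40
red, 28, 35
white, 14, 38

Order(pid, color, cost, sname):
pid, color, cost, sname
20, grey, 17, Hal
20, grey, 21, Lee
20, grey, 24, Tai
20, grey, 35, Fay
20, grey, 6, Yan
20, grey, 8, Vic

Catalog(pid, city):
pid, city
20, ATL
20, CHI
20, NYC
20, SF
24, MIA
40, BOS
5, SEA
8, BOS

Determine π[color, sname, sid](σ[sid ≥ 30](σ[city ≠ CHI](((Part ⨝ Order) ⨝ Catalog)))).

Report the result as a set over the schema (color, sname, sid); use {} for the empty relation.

{(grey, Fay, 37), (grey, Hal, 37), (grey, Lee, 37), (grey, Tai, 37), (grey, Vic, 37), (grey, Yan, 37)}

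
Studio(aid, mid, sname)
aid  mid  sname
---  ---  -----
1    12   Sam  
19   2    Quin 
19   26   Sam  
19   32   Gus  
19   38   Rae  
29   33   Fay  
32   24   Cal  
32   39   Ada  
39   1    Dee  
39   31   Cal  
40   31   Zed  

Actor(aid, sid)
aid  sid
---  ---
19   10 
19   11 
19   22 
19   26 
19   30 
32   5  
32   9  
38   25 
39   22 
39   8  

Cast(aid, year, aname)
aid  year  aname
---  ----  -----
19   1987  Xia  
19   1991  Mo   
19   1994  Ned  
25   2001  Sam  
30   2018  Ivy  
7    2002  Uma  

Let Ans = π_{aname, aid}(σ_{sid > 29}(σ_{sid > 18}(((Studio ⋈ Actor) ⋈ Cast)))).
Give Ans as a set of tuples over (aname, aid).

{(Mo, 19), (Ned, 19), (Xia, 19)}

Joining Studio and Actor on aid yields {(19, 2, Quin, 10), (19, 2, Quin, 11), (19, 2, Quin, 22), (19, 2, Quin, 26), (19, 2, Quin, 30), (19, 26, Sam, 10), (19, 26, Sam, 11), (19, 26, Sam, 22), (19, 26, Sam, 26), (19, 26, Sam, 30), (19, 32, Gus, 10), (19, 32, Gus, 11), (19, 32, Gus, 22), (19, 32, Gus, 26), (19, 32, Gus, 30), (19, 38, Rae, 10), (19, 38, Rae, 11), (19, 38, Rae, 22), (19, 38, Rae, 26), (19, 38, Rae, 30), (32, 24, Cal, 5), (32, 24, Cal, 9), (32, 39, Ada, 5), (32, 39, Ada, 9), (39, 1, Dee, 22), (39, 1, Dee, 8), (39, 31, Cal, 22), (39, 31, Cal, 8)}.
Joining (Studio ⋈ Actor) and Cast on aid yields {(19, 2, Quin, 10, 1987, Xia), (19, 2, Quin, 10, 1991, Mo), (19, 2, Quin, 10, 1994, Ned), (19, 2, Quin, 11, 1987, Xia), (19, 2, Quin, 11, 1991, Mo), (19, 2, Quin, 11, 1994, Ned), (19, 2, Quin, 22, 1987, Xia), (19, 2, Quin, 22, 1991, Mo), (19, 2, Quin, 22, 1994, Ned), (19, 2, Quin, 26, 1987, Xia), (19, 2, Quin, 26, 1991, Mo), (19, 2, Quin, 26, 1994, Ned), (19, 2, Quin, 30, 1987, Xia), (19, 2, Quin, 30, 1991, Mo), (19, 2, Quin, 30, 1994, Ned), (19, 26, Sam, 10, 1987, Xia), (19, 26, Sam, 10, 1991, Mo), (19, 26, Sam, 10, 1994, Ned), (19, 26, Sam, 11, 1987, Xia), (19, 26, Sam, 11, 1991, Mo), (19, 26, Sam, 11, 1994, Ned), (19, 26, Sam, 22, 1987, Xia), (19, 26, Sam, 22, 1991, Mo), (19, 26, Sam, 22, 1994, Ned), (19, 26, Sam, 26, 1987, Xia), (19, 26, Sam, 26, 1991, Mo), (19, 26, Sam, 26, 1994, Ned), (19, 26, Sam, 30, 1987, Xia), (19, 26, Sam, 30, 1991, Mo), (19, 26, Sam, 30, 1994, Ned), (19, 32, Gus, 10, 1987, Xia), (19, 32, Gus, 10, 1991, Mo), (19, 32, Gus, 10, 1994, Ned), (19, 32, Gus, 11, 1987, Xia), (19, 32, Gus, 11, 1991, Mo), (19, 32, Gus, 11, 1994, Ned), (19, 32, Gus, 22, 1987, Xia), (19, 32, Gus, 22, 1991, Mo), (19, 32, Gus, 22, 1994, Ned), (19, 32, Gus, 26, 1987, Xia), (19, 32, Gus, 26, 1991, Mo), (19, 32, Gus, 26, 1994, Ned), (19, 32, Gus, 30, 1987, Xia), (19, 32, Gus, 30, 1991, Mo), (19, 32, Gus, 30, 1994, Ned), (19, 38, Rae, 10, 1987, Xia), (19, 38, Rae, 10, 1991, Mo), (19, 38, Rae, 10, 1994, Ned), (19, 38, Rae, 11, 1987, Xia), (19, 38, Rae, 11, 1991, Mo), (19, 38, Rae, 11, 1994, Ned), (19, 38, Rae, 22, 1987, Xia), (19, 38, Rae, 22, 1991, Mo), (19, 38, Rae, 22, 1994, Ned), (19, 38, Rae, 26, 1987, Xia), (19, 38, Rae, 26, 1991, Mo), (19, 38, Rae, 26, 1994, Ned), (19, 38, Rae, 30, 1987, Xia), (19, 38, Rae, 30, 1991, Mo), (19, 38, Rae, 30, 1994, Ned)}.
Apply σ_{sid > 18}; surviving tuples: {(19, 2, Quin, 22, 1987, Xia), (19, 2, Quin, 22, 1991, Mo), (19, 2, Quin, 22, 1994, Ned), (19, 2, Quin, 26, 1987, Xia), (19, 2, Quin, 26, 1991, Mo), (19, 2, Quin, 26, 1994, Ned), (19, 2, Quin, 30, 1987, Xia), (19, 2, Quin, 30, 1991, Mo), (19, 2, Quin, 30, 1994, Ned), (19, 26, Sam, 22, 1987, Xia), (19, 26, Sam, 22, 1991, Mo), (19, 26, Sam, 22, 1994, Ned), (19, 26, Sam, 26, 1987, Xia), (19, 26, Sam, 26, 1991, Mo), (19, 26, Sam, 26, 1994, Ned), (19, 26, Sam, 30, 1987, Xia), (19, 26, Sam, 30, 1991, Mo), (19, 26, Sam, 30, 1994, Ned), (19, 32, Gus, 22, 1987, Xia), (19, 32, Gus, 22, 1991, Mo), (19, 32, Gus, 22, 1994, Ned), (19, 32, Gus, 26, 1987, Xia), (19, 32, Gus, 26, 1991, Mo), (19, 32, Gus, 26, 1994, Ned), (19, 32, Gus, 30, 1987, Xia), (19, 32, Gus, 30, 1991, Mo), (19, 32, Gus, 30, 1994, Ned), (19, 38, Rae, 22, 1987, Xia), (19, 38, Rae, 22, 1991, Mo), (19, 38, Rae, 22, 1994, Ned), (19, 38, Rae, 26, 1987, Xia), (19, 38, Rae, 26, 1991, Mo), (19, 38, Rae, 26, 1994, Ned), (19, 38, Rae, 30, 1987, Xia), (19, 38, Rae, 30, 1991, Mo), (19, 38, Rae, 30, 1994, Ned)}
Apply σ_{sid > 29}; surviving tuples: {(19, 2, Quin, 30, 1987, Xia), (19, 2, Quin, 30, 1991, Mo), (19, 2, Quin, 30, 1994, Ned), (19, 26, Sam, 30, 1987, Xia), (19, 26, Sam, 30, 1991, Mo), (19, 26, Sam, 30, 1994, Ned), (19, 32, Gus, 30, 1987, Xia), (19, 32, Gus, 30, 1991, Mo), (19, 32, Gus, 30, 1994, Ned), (19, 38, Rae, 30, 1987, Xia), (19, 38, Rae, 30, 1991, Mo), (19, 38, Rae, 30, 1994, Ned)}
Projecting to aname, aid (9 duplicate(s) eliminated): {(Mo, 19), (Ned, 19), (Xia, 19)}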